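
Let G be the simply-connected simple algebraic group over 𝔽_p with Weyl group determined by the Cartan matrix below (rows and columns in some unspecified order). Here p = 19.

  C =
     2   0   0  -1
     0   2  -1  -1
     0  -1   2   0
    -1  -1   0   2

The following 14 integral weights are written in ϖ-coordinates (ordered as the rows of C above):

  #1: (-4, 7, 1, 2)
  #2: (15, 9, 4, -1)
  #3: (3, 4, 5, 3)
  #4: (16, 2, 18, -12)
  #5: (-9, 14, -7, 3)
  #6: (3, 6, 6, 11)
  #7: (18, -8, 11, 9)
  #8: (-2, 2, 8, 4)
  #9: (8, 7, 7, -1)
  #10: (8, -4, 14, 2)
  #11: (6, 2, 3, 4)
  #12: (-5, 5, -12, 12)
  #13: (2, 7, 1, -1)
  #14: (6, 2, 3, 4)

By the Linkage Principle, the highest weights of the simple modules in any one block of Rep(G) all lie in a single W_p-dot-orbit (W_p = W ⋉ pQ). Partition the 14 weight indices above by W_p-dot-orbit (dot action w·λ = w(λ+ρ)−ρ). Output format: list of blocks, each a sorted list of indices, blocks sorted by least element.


Type A_4, rank 4, |W|=120; reorder rows/cols to standard.

λ_j+ρ reflected into Ā_19 (⟨·,θ^∨⟩≤19); 4-tuples as given:

  λ_1+ρ ↦ (3, 8, 2, 0);  λ_2+ρ ↦ (4, 3, 7, 0);  λ_3+ρ ↦ (4, 5, 6, 4);  λ_4+ρ ↦ (3, 8, 2, 0);  λ_5+ρ ↦ (4, 5, 6, 4);  λ_6+ρ ↦ (7, 3, 4, 5);  λ_7+ρ ↦ (4, 3, 7, 0);  λ_8+ρ ↦ (1, 3, 9, 4);  λ_9+ρ ↦ (3, 8, 2, 0);  λ_10+ρ ↦ (4, 3, 7, 0);  λ_11+ρ ↦ (7, 3, 4, 5);  λ_12+ρ ↦ (4, 5, 6, 4);  λ_13+ρ ↦ (3, 8, 2, 0);  λ_14+ρ ↦ (7, 3, 4, 5)

Grouping the 14 weights by Ā_19-representative: 5 linkage classes.

[[1, 4, 9, 13], [2, 7, 10], [3, 5, 12], [6, 11, 14], [8]]


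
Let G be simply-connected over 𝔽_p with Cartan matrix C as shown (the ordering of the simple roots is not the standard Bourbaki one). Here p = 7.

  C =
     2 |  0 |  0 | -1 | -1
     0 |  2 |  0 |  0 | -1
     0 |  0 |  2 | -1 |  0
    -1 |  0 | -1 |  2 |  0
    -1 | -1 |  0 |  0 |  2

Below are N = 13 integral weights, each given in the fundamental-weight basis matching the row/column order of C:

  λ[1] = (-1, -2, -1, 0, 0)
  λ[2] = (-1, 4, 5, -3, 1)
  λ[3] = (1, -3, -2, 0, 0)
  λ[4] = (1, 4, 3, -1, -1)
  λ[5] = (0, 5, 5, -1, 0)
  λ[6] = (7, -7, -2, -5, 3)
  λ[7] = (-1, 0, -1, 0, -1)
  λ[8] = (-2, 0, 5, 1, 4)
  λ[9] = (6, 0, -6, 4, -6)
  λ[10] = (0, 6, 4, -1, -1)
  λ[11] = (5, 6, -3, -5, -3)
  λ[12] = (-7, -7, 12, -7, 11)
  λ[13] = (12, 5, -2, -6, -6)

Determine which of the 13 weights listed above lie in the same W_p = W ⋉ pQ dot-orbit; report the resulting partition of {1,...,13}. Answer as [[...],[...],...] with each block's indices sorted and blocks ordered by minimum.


A_5 Cartan matrix, 5 simple roots permuted; ρ=(1,1,1,1,1).

Each λ_j+ρ reduced to Ā_7; 5-tuples below use C's row order:

  λ_1+ρ ↦ (0, 1, 0, 1, 0) · λ_2+ρ ↦ (2, 1, 0, 0, 0) · λ_3+ρ ↦ (1, 1, 1, 0, 1) · λ_4+ρ ↦ (2, 1, 0, 0, 0) · λ_5+ρ ↦ (0, 1, 0, 1, 0) · λ_6+ρ ↦ (1, 1, 1, 0, 1) · λ_7+ρ ↦ (0, 1, 0, 1, 0) · λ_8+ρ ↦ (0, 4, 0, 1, 1) · λ_9+ρ ↦ (2, 1, 0, 0, 0) · λ_10+ρ ↦ (0, 1, 0, 1, 0) · λ_11+ρ ↦ (2, 1, 0, 0, 0) · λ_12+ρ ↦ (0, 1, 0, 1, 0) · λ_13+ρ ↦ (0, 4, 0, 1, 1)

These 13 weights hit 4 W_7-dot-orbits; sizes (5, 4, 2, 2):

[[1, 5, 7, 10, 12], [2, 4, 9, 11], [3, 6], [8, 13]]


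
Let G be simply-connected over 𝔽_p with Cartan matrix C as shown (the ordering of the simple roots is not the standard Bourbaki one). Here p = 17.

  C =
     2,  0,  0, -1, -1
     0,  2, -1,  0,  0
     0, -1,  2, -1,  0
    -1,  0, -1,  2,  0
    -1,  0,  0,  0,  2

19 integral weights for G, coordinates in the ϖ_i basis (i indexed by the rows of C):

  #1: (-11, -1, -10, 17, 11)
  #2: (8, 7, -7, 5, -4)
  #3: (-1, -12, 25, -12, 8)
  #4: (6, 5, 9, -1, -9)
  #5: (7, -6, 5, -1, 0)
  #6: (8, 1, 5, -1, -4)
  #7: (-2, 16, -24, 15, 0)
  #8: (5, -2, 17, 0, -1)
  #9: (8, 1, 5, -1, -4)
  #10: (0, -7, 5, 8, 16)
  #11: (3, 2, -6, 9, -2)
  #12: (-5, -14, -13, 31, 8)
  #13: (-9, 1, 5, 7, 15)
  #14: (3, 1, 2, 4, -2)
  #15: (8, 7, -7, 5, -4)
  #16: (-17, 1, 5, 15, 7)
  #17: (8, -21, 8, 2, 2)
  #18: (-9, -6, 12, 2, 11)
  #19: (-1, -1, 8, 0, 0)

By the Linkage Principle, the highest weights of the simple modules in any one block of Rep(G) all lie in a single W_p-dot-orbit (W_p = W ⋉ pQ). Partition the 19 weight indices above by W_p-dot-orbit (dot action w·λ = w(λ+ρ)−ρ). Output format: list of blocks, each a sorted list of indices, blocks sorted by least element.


A_5 Cartan matrix, 5 simple roots permuted; ρ=(1,1,1,1,1).

Folding the 19 weights λ_j+ρ into Ā_17 (reps in the given 5-coord order):

    [1] (8, 5, 1, 0, 1)
    [2] (6, 2, 6, 0, 3)
    [3] (2, 2, 4, 0, 7)
    [4] (0, 0, 9, 1, 1)
    [5] (8, 5, 1, 0, 1)
    [6] (6, 2, 6, 0, 3)
    [7] (0, 0, 9, 1, 1)
    [8] (0, 0, 9, 1, 1)
    [9] (6, 2, 6, 0, 3)
    [10] (0, 0, 9, 1, 1)
    [11] (3, 2, 3, 5, 1)
    [12] (3, 2, 3, 5, 1)
    [13] (8, 5, 1, 0, 1)
    [14] (3, 2, 3, 5, 1)
    [15] (6, 2, 6, 0, 3)
    [16] (8, 5, 1, 0, 1)
    [17] (3, 2, 3, 5, 1)
    [18] (3, 2, 3, 5, 1)
    [19] (0, 0, 9, 1, 1)

These 19 weights hit 5 W_17-dot-orbits; sizes (4, 4, 1, 5, 5):

[[1, 5, 13, 16], [2, 6, 9, 15], [3], [4, 7, 8, 10, 19], [11, 12, 14, 17, 18]]


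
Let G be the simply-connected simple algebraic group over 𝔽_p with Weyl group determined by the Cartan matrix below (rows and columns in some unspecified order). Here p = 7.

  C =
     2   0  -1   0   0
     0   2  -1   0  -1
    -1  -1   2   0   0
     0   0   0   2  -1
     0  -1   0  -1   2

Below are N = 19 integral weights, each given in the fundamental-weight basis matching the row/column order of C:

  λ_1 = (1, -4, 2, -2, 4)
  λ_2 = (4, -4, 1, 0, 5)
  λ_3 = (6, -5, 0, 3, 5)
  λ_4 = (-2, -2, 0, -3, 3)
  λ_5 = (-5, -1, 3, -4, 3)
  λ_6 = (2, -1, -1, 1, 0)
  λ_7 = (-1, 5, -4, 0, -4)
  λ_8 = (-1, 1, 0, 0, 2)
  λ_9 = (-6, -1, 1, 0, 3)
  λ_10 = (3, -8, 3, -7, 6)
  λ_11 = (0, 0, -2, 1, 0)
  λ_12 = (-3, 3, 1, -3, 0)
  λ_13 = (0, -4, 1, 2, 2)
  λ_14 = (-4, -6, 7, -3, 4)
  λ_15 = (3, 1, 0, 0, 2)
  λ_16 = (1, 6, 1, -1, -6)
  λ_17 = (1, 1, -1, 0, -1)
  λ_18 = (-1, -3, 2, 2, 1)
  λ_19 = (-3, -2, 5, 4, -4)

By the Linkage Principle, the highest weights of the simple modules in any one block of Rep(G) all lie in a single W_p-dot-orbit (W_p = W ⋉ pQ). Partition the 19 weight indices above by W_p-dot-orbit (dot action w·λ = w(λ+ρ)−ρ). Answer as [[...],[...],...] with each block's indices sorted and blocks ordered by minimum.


Dynkin diagram of C (from the 8 off-diagonal −1 entries): A_5.

W_7-reps of the 19 weights in Ā_7 (same 5-coord order as C):

  [1] (2, 3, 0, 1, 1)
  [2] (0, 2, 1, 3, 0)
  [3] (3, 0, 0, 2, 1)
  [4] (0, 0, 1, 2, 1)
  [5] (3, 0, 0, 2, 1)
  [6] (3, 0, 0, 2, 1)
  [7] (3, 0, 0, 2, 1)
  [8] (0, 2, 1, 1, 3)
  [9] (2, 3, 0, 1, 1)
  [10] (0, 2, 1, 1, 3)
  [11] (0, 0, 1, 2, 1)
  [12] (2, 3, 0, 1, 1)
  [13] (0, 2, 1, 3, 0)
  [14] (2, 3, 0, 1, 1)
  [15] (0, 2, 1, 3, 0)
  [16] (2, 2, 0, 1, 0)
  [17] (2, 2, 0, 1, 0)
  [18] (0, 2, 1, 3, 0)
  [19] (2, 3, 0, 1, 1)

6 distinct reps among the 19 weights ⇒ 6 W_7-linkage classes:

[[1, 9, 12, 14, 19], [2, 13, 15, 18], [3, 5, 6, 7], [4, 11], [8, 10], [16, 17]]


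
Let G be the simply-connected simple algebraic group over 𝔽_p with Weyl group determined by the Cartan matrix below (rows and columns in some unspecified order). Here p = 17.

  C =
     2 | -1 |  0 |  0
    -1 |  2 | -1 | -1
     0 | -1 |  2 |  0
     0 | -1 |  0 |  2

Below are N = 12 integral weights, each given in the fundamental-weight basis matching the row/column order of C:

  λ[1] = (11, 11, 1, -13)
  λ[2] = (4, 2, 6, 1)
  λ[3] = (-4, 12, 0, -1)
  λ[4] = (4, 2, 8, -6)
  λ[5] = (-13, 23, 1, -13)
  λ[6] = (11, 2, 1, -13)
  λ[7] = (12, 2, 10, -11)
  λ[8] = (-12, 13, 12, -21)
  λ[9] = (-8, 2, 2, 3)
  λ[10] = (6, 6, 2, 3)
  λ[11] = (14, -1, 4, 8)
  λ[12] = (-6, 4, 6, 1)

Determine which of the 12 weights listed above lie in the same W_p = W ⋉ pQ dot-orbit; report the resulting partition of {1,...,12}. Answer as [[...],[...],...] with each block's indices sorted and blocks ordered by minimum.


Cartan matrix: type D_4 (|W|=192); un-permuting the 4 rows.

λ_j+ρ reflected into Ā_17 (⟨·,θ^∨⟩≤17); 4-tuples as given:

    λ_1+ρ ↦ (3, 2, 7, 3)
    λ_2+ρ ↦ (5, 0, 7, 2)
    λ_3+ρ ↦ (3, 3, 1, 0)
    λ_4+ρ ↦ (3, 2, 7, 3)
    λ_5+ρ ↦ (3, 2, 7, 3)
    λ_6+ρ ↦ (3, 2, 7, 3)
    λ_7+ρ ↦ (3, 3, 1, 0)
    λ_8+ρ ↦ (3, 3, 1, 0)
    λ_9+ρ ↦ (3, 3, 1, 0)
    λ_10+ρ ↦ (3, 3, 1, 0)
    λ_11+ρ ↦ (3, 2, 7, 3)
    λ_12+ρ ↦ (5, 0, 7, 2)

Linkage partition of the 12 weights (3 classes, p=17):

[[1, 4, 5, 6, 11], [2, 12], [3, 7, 8, 9, 10]]


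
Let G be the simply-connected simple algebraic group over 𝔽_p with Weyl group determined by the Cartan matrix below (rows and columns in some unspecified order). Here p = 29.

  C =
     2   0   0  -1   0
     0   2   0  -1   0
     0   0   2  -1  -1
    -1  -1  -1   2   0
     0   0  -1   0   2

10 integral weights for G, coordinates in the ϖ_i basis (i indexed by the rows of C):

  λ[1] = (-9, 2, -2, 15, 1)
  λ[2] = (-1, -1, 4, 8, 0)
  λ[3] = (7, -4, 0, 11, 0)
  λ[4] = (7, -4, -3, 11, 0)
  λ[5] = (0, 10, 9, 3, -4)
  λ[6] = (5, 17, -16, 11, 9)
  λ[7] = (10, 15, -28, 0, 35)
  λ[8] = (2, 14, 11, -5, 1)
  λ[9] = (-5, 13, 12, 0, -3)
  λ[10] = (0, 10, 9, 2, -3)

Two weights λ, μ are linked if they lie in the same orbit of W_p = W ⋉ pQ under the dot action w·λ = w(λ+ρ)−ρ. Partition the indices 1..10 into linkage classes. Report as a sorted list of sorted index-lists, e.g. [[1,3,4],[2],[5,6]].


D_5 Cartan matrix, 5 simple roots permuted; ρ=(1,1,1,1,1).

W_29-reps of the 10 weights in Ā_29 (same 5-coord order as C):

  λ_1+ρ ↦ (8, 3, 1, 7, 1);  λ_2+ρ ↦ (0, 0, 5, 9, 1);  λ_3+ρ ↦ (8, 3, 1, 7, 1);  λ_4+ρ ↦ (8, 3, 1, 7, 1);  λ_5+ρ ↦ (1, 11, 1, 3, 2);  λ_6+ρ ↦ (1, 11, 1, 3, 2);  λ_7+ρ ↦ (8, 3, 1, 7, 1);  λ_8+ρ ↦ (1, 11, 1, 3, 2);  λ_9+ρ ↦ (1, 11, 1, 3, 2);  λ_10+ρ ↦ (1, 11, 1, 3, 2)

The 10 indices split into 3 linkage classes (same alcove rep ⇔ same W_29-dot-orbit):

[[1, 3, 4, 7], [2], [5, 6, 8, 9, 10]]


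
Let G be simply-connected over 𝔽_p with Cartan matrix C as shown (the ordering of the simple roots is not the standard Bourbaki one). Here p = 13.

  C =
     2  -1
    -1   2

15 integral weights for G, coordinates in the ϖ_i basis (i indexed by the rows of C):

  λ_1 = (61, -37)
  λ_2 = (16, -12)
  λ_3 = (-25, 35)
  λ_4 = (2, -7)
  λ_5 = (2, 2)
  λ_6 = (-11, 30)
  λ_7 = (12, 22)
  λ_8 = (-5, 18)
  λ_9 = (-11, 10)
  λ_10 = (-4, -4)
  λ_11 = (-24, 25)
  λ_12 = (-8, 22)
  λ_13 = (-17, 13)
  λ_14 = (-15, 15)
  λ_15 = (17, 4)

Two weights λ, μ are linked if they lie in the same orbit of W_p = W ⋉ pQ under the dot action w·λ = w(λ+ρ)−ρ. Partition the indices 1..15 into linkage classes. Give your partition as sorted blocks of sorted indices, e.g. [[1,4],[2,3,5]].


Cartan matrix: type A_2 (|W|=6); un-permuting the 2 rows.

Alcove-folded reps (p=13, 15 weights, presented ϖ-order):

  1: (0, 10);  2: (2, 7);  3: (10, 1);  4: (3, 3);  5: (3, 3);  6: (3, 5);  7: (0, 10);  8: (2, 7);  9: (10, 1);  10: (3, 3);  11: (0, 10);  12: (3, 3);  13: (10, 1);  14: (10, 1);  15: (3, 5)

These 15 weights hit 5 W_13-dot-orbits; sizes (3, 2, 4, 4, 2):

[[1, 7, 11], [2, 8], [3, 9, 13, 14], [4, 5, 10, 12], [6, 15]]


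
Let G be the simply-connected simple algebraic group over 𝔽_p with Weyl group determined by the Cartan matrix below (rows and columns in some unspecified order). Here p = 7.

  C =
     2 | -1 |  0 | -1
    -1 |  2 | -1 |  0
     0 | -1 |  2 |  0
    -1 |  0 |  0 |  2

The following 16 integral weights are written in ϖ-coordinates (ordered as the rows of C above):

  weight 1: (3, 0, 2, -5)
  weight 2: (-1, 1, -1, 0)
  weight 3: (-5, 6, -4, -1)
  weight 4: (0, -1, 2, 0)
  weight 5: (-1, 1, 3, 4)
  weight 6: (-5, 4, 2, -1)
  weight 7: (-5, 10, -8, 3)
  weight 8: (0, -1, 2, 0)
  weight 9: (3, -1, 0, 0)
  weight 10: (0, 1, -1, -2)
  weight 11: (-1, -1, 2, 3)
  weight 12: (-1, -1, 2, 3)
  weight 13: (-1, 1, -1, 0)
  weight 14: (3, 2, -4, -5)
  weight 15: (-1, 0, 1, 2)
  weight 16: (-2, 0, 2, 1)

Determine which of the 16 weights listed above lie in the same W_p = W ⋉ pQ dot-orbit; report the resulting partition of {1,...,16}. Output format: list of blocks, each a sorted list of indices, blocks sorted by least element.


Cartan matrix: type A_4 (|W|=120); un-permuting the 4 rows.

Each λ_j+ρ reduced to Ā_7; 4-tuples below use C's row order:

  λ_1+ρ ↦ (0, 1, 2, 3);  λ_2+ρ ↦ (0, 2, 0, 1);  λ_3+ρ ↦ (0, 0, 3, 4);  λ_4+ρ ↦ (1, 0, 3, 1);  λ_5+ρ ↦ (0, 2, 0, 1);  λ_6+ρ ↦ (0, 1, 2, 3);  λ_7+ρ ↦ (0, 0, 3, 4);  λ_8+ρ ↦ (1, 0, 3, 1);  λ_9+ρ ↦ (4, 0, 1, 1);  λ_10+ρ ↦ (0, 2, 0, 1);  λ_11+ρ ↦ (0, 0, 3, 4);  λ_12+ρ ↦ (0, 0, 3, 4);  λ_13+ρ ↦ (0, 2, 0, 1);  λ_14+ρ ↦ (0, 0, 3, 4);  λ_15+ρ ↦ (0, 1, 2, 3);  λ_16+ρ ↦ (1, 0, 3, 1)

Linkage partition of the 16 weights (5 classes, p=7):

[[1, 6, 15], [2, 5, 10, 13], [3, 7, 11, 12, 14], [4, 8, 16], [9]]


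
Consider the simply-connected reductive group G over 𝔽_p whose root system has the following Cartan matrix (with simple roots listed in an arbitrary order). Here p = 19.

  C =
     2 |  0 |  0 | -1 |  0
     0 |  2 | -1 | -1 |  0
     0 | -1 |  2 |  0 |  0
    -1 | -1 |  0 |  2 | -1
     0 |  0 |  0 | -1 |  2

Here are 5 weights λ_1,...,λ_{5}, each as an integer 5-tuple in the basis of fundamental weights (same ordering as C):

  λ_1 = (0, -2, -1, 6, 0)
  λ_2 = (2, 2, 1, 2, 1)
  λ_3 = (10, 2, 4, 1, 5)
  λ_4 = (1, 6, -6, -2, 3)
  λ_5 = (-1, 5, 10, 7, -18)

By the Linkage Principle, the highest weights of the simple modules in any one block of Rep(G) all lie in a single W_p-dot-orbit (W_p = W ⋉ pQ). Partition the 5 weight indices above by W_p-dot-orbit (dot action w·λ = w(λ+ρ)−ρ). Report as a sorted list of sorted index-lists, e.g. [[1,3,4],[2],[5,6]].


C ↔ D_5 under row/col permutation; |W(D_5)| = 1920.

Folding the 5 weights λ_j+ρ into Ā_19 (reps in the given 5-coord order):

  λ_1+ρ ↦ (1, 0, 1, 6, 1) · λ_2+ρ ↦ (3, 3, 2, 3, 2) · λ_3+ρ ↦ (3, 3, 2, 3, 2) · λ_4+ρ ↦ (1, 1, 5, 1, 3) · λ_5+ρ ↦ (3, 3, 2, 3, 2)

Grouping the 5 weights by Ā_19-representative: 3 linkage classes.

[[1], [2, 3, 5], [4]]


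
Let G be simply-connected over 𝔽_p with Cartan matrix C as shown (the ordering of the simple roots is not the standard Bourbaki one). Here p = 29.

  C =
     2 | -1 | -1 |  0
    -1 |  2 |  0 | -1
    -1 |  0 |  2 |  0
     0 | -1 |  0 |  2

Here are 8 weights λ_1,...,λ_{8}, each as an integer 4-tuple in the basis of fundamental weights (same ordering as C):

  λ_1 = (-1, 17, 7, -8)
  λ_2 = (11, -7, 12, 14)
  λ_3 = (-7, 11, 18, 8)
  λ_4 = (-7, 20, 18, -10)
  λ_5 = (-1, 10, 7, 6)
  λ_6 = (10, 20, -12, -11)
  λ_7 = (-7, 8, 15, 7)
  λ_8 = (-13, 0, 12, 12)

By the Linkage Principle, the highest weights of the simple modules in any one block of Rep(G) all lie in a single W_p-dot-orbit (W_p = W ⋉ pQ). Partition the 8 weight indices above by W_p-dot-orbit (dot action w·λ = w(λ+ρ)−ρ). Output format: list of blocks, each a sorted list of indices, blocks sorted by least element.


A_4 Cartan matrix, 4 simple roots permuted; ρ=(1,1,1,1).

Folding the 8 weights λ_j+ρ into Ā_29 (reps in the given 4-coord order):

  [1] (0, 11, 8, 7);  [2] (6, 6, 8, 4);  [3] (6, 6, 8, 4);  [4] (6, 6, 8, 4);  [5] (0, 11, 8, 7);  [6] (0, 11, 8, 7);  [7] (6, 3, 10, 8);  [8] (1, 11, 1, 2)

Grouping the 8 weights by Ā_29-representative: 4 linkage classes.

[[1, 5, 6], [2, 3, 4], [7], [8]]


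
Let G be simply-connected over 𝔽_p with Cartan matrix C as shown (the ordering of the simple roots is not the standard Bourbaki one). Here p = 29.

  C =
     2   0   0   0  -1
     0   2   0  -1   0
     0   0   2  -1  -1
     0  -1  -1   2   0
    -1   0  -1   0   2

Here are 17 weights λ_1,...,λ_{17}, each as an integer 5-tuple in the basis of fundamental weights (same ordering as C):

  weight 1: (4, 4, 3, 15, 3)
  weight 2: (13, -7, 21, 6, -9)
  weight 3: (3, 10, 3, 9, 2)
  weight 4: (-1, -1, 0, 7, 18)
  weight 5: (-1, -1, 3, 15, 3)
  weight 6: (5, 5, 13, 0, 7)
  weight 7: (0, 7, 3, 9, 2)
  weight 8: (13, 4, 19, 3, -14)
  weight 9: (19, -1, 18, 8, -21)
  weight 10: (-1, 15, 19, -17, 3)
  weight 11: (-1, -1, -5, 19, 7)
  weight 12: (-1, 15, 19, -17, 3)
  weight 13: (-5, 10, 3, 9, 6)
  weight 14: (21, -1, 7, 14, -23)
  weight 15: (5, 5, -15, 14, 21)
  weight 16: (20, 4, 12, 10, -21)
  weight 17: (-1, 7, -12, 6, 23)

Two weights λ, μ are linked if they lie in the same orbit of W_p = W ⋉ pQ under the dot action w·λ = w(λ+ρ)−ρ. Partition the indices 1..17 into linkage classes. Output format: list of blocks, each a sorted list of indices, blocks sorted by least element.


Dynkin diagram of C (from the 8 off-diagonal −1 entries): A_5.

Alcove-folded reps (p=29, 17 weights, presented ϖ-order):

  λ_1+ρ ↦ (0, 0, 4, 16, 4) · λ_2+ρ ↦ (0, 0, 14, 1, 8) · λ_3+ρ ↦ (1, 8, 4, 10, 3) · λ_4+ρ ↦ (0, 0, 1, 8, 19) · λ_5+ρ ↦ (0, 0, 4, 16, 4) · λ_6+ρ ↦ (0, 0, 14, 1, 8) · λ_7+ρ ↦ (1, 8, 4, 10, 3) · λ_8+ρ ↦ (0, 4, 7, 4, 13) · λ_9+ρ ↦ (0, 0, 1, 8, 19) · λ_10+ρ ↦ (0, 0, 4, 16, 4) · λ_11+ρ ↦ (0, 0, 4, 16, 4) · λ_12+ρ ↦ (0, 0, 4, 16, 4) · λ_13+ρ ↦ (1, 8, 4, 10, 3) · λ_14+ρ ↦ (0, 0, 14, 1, 8) · λ_15+ρ ↦ (0, 0, 14, 1, 8) · λ_16+ρ ↦ (0, 4, 7, 4, 13) · λ_17+ρ ↦ (0, 4, 7, 4, 13)

The 17 indices split into 5 linkage classes (same alcove rep ⇔ same W_29-dot-orbit):

[[1, 5, 10, 11, 12], [2, 6, 14, 15], [3, 7, 13], [4, 9], [8, 16, 17]]


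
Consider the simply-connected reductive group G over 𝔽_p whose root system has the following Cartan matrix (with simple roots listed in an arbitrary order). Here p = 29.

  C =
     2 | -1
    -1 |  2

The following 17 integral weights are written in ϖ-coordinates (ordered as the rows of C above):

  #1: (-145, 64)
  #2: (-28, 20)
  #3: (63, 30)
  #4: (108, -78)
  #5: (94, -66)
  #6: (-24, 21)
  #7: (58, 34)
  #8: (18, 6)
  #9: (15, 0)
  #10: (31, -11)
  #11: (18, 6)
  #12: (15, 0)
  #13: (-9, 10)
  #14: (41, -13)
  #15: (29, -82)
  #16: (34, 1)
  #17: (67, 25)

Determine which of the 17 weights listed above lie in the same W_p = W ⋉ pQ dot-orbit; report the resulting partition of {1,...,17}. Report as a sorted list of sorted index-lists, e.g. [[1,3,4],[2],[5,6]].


Dynkin diagram of C (from the 2 off-diagonal −1 entries): A_2.

Alcove-folded reps (p=29, 17 weights, presented ϖ-order):

  λ_1 → (7, 21);  λ_2 → (21, 6);  λ_3 → (21, 6);  λ_4 → (19, 7);  λ_5 → (7, 21);  λ_6 → (22, 1);  λ_7 → (22, 1);  λ_8 → (19, 7);  λ_9 → (16, 1);  λ_10 → (19, 7);  λ_11 → (19, 7);  λ_12 → (16, 1);  λ_13 → (8, 3);  λ_14 → (16, 1);  λ_15 → (22, 1);  λ_16 → (21, 6);  λ_17 → (19, 7)

Partition of {1..17} into 6 W_29-dot-orbits:

[[1, 5], [2, 3, 16], [4, 8, 10, 11, 17], [6, 7, 15], [9, 12, 14], [13]]


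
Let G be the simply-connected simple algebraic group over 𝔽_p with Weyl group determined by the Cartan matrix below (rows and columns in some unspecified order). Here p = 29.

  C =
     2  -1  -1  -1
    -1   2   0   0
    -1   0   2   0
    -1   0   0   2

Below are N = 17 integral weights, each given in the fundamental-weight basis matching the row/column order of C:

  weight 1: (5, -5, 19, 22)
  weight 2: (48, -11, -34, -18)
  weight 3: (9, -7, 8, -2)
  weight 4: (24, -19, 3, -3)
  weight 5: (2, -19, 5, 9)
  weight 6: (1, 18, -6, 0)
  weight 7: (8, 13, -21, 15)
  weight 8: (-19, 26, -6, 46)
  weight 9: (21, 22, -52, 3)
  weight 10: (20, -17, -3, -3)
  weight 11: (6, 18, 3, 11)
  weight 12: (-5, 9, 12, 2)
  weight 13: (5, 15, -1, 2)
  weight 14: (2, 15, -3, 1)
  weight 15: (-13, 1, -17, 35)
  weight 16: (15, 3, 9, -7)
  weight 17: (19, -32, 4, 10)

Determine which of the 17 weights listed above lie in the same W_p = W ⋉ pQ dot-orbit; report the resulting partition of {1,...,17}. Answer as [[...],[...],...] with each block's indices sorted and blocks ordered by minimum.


Dynkin diagram of C (from the 6 off-diagonal −1 entries): D_4.

Ā_29 reps of the 17 weights (D_4, coords as presented):

  [1] (4, 16, 0, 3) · [2] (3, 6, 9, 1) · [3] (3, 6, 9, 1) · [4] (0, 18, 4, 2) · [5] (1, 3, 9, 5) · [6] (1, 16, 2, 2) · [7] (1, 3, 9, 5) · [8] (0, 18, 4, 2) · [9] (4, 16, 0, 3) · [10] (1, 16, 2, 2) · [11] (3, 6, 9, 1) · [12] (3, 6, 9, 1) · [13] (4, 16, 0, 3) · [14] (1, 16, 2, 2) · [15] (1, 16, 2, 2) · [16] (1, 3, 9, 5) · [17] (0, 18, 4, 2)

5 distinct reps among the 17 weights ⇒ 5 W_29-linkage classes:

[[1, 9, 13], [2, 3, 11, 12], [4, 8, 17], [5, 7, 16], [6, 10, 14, 15]]


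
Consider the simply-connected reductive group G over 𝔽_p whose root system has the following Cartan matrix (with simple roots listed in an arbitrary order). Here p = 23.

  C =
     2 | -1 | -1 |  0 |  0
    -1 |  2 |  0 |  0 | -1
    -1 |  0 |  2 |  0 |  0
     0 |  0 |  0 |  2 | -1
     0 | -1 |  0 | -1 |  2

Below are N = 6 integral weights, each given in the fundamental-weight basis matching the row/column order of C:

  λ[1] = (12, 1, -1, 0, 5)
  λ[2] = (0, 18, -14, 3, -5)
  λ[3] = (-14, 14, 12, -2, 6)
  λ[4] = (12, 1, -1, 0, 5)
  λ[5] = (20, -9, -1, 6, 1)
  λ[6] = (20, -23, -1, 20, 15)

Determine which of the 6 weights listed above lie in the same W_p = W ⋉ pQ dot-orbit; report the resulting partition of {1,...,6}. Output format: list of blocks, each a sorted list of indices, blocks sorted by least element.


Type A_5, rank 5, |W|=720; reorder rows/cols to standard.

Each λ_j+ρ reduced to Ā_23; 5-tuples below use C's row order:

    1: (13, 2, 0, 1, 6)
    2: (12, 3, 1, 0, 4)
    3: (13, 2, 0, 1, 6)
    4: (13, 2, 0, 1, 6)
    5: (13, 2, 0, 1, 6)
    6: (13, 2, 0, 1, 6)

Partition of {1..6} into 2 W_23-dot-orbits:

[[1, 3, 4, 5, 6], [2]]


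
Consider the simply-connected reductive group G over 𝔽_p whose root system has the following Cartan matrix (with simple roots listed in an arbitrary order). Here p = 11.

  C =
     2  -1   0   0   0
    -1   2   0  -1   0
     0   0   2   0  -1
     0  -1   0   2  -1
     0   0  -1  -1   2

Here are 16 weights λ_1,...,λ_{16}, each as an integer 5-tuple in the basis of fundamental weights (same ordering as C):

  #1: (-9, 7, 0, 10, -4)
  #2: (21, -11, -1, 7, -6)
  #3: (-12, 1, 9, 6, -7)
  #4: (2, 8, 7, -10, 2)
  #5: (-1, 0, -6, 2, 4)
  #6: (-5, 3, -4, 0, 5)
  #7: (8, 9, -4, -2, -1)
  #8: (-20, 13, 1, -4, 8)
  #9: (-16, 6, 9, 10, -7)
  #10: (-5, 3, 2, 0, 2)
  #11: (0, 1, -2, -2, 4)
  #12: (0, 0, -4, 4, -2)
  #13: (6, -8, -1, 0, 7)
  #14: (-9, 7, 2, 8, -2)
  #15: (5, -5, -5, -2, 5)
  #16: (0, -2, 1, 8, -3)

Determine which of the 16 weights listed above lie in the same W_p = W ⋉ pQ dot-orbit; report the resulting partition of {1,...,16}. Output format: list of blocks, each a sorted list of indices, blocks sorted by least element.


A_5 Cartan matrix, 5 simple roots permuted; ρ=(1,1,1,1,1).

Folding the 16 weights λ_j+ρ into Ā_11 (reps in the given 5-coord order):

    [1] (0, 0, 1, 3, 5)
    [2] (0, 1, 5, 3, 0)
    [3] (0, 1, 0, 6, 2)
    [4] (0, 0, 1, 3, 5)
    [5] (0, 1, 5, 3, 0)
    [6] (4, 0, 3, 1, 3)
    [7] (1, 2, 0, 4, 3)
    [8] (0, 0, 1, 3, 5)
    [9] (4, 0, 3, 1, 3)
    [10] (4, 0, 3, 1, 3)
    [11] (1, 1, 1, 1, 3)
    [12] (1, 1, 1, 1, 3)
    [13] (0, 1, 0, 6, 2)
    [14] (0, 0, 1, 3, 5)
    [15] (1, 1, 1, 1, 3)
    [16] (0, 1, 0, 6, 2)

Linkage partition of the 16 weights (6 classes, p=11):

[[1, 4, 8, 14], [2, 5], [3, 13, 16], [6, 9, 10], [7], [11, 12, 15]]


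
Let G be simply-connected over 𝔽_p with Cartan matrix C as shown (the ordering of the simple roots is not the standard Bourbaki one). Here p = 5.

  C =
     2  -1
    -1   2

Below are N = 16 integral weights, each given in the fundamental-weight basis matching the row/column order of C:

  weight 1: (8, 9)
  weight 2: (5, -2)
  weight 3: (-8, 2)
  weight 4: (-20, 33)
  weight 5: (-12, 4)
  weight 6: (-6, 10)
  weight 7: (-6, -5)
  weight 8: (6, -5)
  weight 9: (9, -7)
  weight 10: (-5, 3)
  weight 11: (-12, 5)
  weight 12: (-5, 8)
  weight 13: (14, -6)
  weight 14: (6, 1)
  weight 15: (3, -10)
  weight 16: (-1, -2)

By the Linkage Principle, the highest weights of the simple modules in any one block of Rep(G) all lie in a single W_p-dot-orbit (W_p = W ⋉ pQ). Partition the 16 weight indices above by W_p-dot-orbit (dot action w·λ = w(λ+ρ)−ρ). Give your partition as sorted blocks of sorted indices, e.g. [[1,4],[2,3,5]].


Cartan matrix: type A_2 (|W|=6); un-permuting the 2 rows.

λ_j+ρ reflected into Ā_5 (⟨·,θ^∨⟩≤5); 2-tuples as given:

  λ_1 → (0, 1)
  λ_2 → (4, 0)
  λ_3 → (1, 2)
  λ_4 → (4, 0)
  λ_5 → (0, 1)
  λ_6 → (0, 1)
  λ_7 → (0, 1)
  λ_8 → (1, 2)
  λ_9 → (1, 0)
  λ_10 → (4, 0)
  λ_11 → (1, 0)
  λ_12 → (0, 1)
  λ_13 → (5, 0)
  λ_14 → (1, 2)
  λ_15 → (1, 0)
  λ_16 → (1, 0)

Linkage partition of the 16 weights (5 classes, p=5):

[[1, 5, 6, 7, 12], [2, 4, 10], [3, 8, 14], [9, 11, 15, 16], [13]]


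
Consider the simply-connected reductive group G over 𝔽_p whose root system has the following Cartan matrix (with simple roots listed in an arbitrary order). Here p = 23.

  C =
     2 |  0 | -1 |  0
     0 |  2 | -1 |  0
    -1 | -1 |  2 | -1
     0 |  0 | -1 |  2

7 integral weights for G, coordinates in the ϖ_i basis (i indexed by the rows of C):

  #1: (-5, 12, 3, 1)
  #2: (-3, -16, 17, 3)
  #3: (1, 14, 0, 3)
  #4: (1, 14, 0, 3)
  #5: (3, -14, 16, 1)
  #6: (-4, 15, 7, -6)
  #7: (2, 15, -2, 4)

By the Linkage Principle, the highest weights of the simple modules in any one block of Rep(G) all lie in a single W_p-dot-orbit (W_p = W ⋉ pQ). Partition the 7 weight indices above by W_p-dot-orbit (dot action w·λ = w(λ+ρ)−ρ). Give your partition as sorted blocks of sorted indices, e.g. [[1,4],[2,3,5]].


Dynkin diagram of C (from the 6 off-diagonal −1 entries): D_4.

W_23-reps of the 7 weights in Ā_23 (same 4-coord order as C):

  1: (4, 13, 0, 2) · 2: (2, 15, 1, 4) · 3: (2, 15, 1, 4) · 4: (2, 15, 1, 4) · 5: (4, 13, 0, 2) · 6: (2, 15, 1, 4) · 7: (2, 15, 1, 4)

These 7 weights hit 2 W_23-dot-orbits; sizes (2, 5):

[[1, 5], [2, 3, 4, 6, 7]]


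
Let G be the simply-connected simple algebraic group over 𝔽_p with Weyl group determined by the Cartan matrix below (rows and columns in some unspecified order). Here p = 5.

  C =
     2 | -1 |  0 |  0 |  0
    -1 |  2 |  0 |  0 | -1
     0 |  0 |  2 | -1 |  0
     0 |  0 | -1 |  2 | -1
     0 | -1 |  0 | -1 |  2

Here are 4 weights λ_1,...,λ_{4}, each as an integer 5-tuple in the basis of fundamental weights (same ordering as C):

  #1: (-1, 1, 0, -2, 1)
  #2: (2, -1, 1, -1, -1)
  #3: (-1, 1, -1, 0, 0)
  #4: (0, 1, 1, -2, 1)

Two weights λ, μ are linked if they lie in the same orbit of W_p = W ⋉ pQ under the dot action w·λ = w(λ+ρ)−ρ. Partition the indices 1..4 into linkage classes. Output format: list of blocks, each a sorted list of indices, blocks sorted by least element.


Root system A_5: the 5×5 matrix C matches after relabeling.

λ_j+ρ reflected into Ā_5 (⟨·,θ^∨⟩≤5); 5-tuples as given:

  λ_1 → (0, 2, 0, 1, 1);  λ_2 → (3, 0, 2, 0, 0);  λ_3 → (0, 2, 0, 1, 1);  λ_4 → (0, 2, 0, 1, 1)

Grouping the 4 weights by Ā_5-representative: 2 linkage classes.

[[1, 3, 4], [2]]


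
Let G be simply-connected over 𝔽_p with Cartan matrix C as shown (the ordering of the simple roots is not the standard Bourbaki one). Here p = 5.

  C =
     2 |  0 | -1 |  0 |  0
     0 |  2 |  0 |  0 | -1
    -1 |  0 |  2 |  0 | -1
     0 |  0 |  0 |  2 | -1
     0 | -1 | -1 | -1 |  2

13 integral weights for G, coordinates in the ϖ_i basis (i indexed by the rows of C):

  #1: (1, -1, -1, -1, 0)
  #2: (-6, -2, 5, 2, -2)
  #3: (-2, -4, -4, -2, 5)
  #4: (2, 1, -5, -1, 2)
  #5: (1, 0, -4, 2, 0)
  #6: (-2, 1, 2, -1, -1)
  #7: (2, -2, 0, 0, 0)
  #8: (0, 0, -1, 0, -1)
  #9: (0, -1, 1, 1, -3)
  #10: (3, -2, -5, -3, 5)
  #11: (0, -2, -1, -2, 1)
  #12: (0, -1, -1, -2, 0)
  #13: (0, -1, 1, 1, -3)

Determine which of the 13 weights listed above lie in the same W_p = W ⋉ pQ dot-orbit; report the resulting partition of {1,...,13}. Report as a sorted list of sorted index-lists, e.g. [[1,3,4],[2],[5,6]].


D_5 Cartan matrix, 5 simple roots permuted; ρ=(1,1,1,1,1).

Alcove-folded reps (p=5, 13 weights, presented ϖ-order):

  λ_1+ρ ↦ (2, 0, 0, 0, 1) · λ_2+ρ ↦ (2, 1, 0, 1, 0) · λ_3+ρ ↦ (2, 1, 0, 1, 0) · λ_4+ρ ↦ (1, 1, 0, 1, 0) · λ_5+ρ ↦ (1, 1, 0, 1, 1) · λ_6+ρ ↦ (1, 2, 0, 0, 0) · λ_7+ρ ↦ (2, 0, 0, 0, 1) · λ_8+ρ ↦ (1, 1, 0, 1, 0) · λ_9+ρ ↦ (1, 2, 0, 0, 0) · λ_10+ρ ↦ (1, 0, 0, 1, 0) · λ_11+ρ ↦ (1, 1, 0, 1, 0) · λ_12+ρ ↦ (1, 0, 0, 1, 0) · λ_13+ρ ↦ (1, 2, 0, 0, 0)

These 13 weights hit 6 W_5-dot-orbits; sizes (2, 2, 3, 1, 3, 2):

[[1, 7], [2, 3], [4, 8, 11], [5], [6, 9, 13], [10, 12]]


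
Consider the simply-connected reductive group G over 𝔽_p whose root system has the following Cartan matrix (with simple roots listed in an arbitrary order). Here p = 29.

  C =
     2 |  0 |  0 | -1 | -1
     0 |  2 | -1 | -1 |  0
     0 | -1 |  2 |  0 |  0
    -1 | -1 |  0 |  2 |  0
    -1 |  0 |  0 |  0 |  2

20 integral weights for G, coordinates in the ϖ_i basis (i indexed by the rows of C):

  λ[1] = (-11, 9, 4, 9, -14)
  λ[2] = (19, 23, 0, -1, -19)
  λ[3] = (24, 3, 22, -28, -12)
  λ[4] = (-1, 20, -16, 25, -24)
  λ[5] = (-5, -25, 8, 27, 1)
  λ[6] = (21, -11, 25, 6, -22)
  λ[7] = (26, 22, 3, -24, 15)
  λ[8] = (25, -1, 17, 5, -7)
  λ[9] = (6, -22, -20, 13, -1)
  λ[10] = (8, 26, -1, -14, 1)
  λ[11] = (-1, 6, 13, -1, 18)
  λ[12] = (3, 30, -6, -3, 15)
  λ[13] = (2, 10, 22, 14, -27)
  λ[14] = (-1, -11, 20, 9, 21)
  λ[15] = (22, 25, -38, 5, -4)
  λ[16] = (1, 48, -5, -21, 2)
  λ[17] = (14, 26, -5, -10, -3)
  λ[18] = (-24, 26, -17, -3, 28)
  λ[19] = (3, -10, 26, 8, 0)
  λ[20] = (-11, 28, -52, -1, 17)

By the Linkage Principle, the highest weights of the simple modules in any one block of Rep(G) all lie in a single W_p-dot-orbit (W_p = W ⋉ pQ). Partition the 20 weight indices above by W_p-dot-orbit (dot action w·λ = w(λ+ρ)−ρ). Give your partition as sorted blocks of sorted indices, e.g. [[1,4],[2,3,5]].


Cartan matrix: type A_5 (|W|=720); un-permuting the 5 rows.

λ_j+ρ reflected into Ā_29 (⟨·,θ^∨⟩≤29); 5-tuples as given:

  1: (0, 3, 2, 10, 10);  2: (2, 9, 15, 0, 2);  3: (2, 14, 0, 9, 2);  4: (5, 3, 0, 3, 15);  5: (2, 9, 15, 0, 2);  6: (2, 7, 0, 1, 3);  7: (2, 14, 0, 9, 2);  8: (5, 3, 0, 3, 15);  9: (0, 7, 3, 0, 8);  10: (2, 14, 0, 9, 2);  11: (0, 7, 3, 0, 8);  12: (2, 9, 15, 0, 2);  13: (5, 3, 0, 3, 15);  14: (0, 7, 3, 0, 8);  15: (5, 3, 0, 3, 15);  16: (2, 9, 15, 0, 2);  17: (2, 14, 0, 9, 2);  18: (2, 14, 0, 9, 2);  19: (2, 9, 15, 0, 2);  20: (0, 7, 3, 0, 8)

6 distinct reps among the 20 weights ⇒ 6 W_29-linkage classes:

[[1], [2, 5, 12, 16, 19], [3, 7, 10, 17, 18], [4, 8, 13, 15], [6], [9, 11, 14, 20]]


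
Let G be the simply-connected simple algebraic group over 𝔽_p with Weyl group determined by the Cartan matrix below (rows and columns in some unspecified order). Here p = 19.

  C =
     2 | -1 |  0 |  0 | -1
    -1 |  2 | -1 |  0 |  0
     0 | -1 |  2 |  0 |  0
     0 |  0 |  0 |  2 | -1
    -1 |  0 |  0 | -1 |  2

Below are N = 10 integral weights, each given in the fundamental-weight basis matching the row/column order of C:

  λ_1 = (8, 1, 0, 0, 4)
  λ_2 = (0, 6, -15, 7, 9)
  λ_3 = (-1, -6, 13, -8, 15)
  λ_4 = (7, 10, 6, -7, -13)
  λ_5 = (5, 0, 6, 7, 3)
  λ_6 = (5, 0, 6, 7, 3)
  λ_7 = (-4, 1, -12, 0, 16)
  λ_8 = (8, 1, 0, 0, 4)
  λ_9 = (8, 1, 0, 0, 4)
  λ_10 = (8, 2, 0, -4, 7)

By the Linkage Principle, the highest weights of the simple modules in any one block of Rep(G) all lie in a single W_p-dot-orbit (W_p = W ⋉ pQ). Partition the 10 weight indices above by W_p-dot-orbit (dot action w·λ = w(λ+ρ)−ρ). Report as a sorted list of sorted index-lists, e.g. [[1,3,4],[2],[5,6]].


Root system A_5: the 5×5 matrix C matches after relabeling.

Each λ_j+ρ reduced to Ā_19; 5-tuples below use C's row order:

  λ_1+ρ ↦ (9, 2, 1, 1, 5) · λ_2+ρ ↦ (6, 1, 0, 1, 4) · λ_3+ρ ↦ (5, 0, 3, 1, 4) · λ_4+ρ ↦ (6, 1, 0, 1, 4) · λ_5+ρ ↦ (6, 1, 0, 1, 4) · λ_6+ρ ↦ (6, 1, 0, 1, 4) · λ_7+ρ ↦ (9, 2, 1, 1, 5) · λ_8+ρ ↦ (9, 2, 1, 1, 5) · λ_9+ρ ↦ (9, 2, 1, 1, 5) · λ_10+ρ ↦ (9, 2, 1, 1, 5)

Grouping the 10 weights by Ā_19-representative: 3 linkage classes.

[[1, 7, 8, 9, 10], [2, 4, 5, 6], [3]]


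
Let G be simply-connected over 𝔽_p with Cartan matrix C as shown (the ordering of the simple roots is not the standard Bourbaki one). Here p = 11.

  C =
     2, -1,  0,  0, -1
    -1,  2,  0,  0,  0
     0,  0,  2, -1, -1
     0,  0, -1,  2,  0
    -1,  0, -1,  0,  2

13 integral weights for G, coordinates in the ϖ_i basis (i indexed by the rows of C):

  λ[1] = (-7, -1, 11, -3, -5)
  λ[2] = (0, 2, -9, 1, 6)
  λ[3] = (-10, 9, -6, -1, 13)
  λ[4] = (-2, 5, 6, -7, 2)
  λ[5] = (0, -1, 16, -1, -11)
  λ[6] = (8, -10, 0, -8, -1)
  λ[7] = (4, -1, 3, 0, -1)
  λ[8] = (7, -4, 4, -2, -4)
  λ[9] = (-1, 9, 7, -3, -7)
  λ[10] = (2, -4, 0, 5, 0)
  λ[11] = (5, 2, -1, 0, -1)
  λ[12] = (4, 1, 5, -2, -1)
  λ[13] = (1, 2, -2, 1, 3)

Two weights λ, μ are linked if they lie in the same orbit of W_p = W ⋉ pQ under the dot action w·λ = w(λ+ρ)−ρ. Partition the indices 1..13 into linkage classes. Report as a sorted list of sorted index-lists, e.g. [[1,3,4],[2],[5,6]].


Dynkin diagram of C (from the 8 off-diagonal −1 entries): A_5.

W_11-reps of the 13 weights in Ā_11 (same 5-coord order as C):

  λ_1 → (6, 3, 0, 1, 0)
  λ_2 → (0, 3, 1, 6, 1)
  λ_3 → (6, 3, 0, 1, 0)
  λ_4 → (1, 1, 1, 2, 2)
  λ_5 → (0, 3, 1, 6, 1)
  λ_6 → (6, 3, 0, 1, 0)
  λ_7 → (5, 0, 4, 1, 0)
  λ_8 → (2, 3, 1, 1, 3)
  λ_9 → (6, 3, 0, 1, 0)
  λ_10 → (0, 3, 1, 6, 1)
  λ_11 → (6, 3, 0, 1, 0)
  λ_12 → (5, 0, 4, 1, 0)
  λ_13 → (2, 3, 1, 1, 3)

Grouping the 13 weights by Ā_11-representative: 5 linkage classes.

[[1, 3, 6, 9, 11], [2, 5, 10], [4], [7, 12], [8, 13]]


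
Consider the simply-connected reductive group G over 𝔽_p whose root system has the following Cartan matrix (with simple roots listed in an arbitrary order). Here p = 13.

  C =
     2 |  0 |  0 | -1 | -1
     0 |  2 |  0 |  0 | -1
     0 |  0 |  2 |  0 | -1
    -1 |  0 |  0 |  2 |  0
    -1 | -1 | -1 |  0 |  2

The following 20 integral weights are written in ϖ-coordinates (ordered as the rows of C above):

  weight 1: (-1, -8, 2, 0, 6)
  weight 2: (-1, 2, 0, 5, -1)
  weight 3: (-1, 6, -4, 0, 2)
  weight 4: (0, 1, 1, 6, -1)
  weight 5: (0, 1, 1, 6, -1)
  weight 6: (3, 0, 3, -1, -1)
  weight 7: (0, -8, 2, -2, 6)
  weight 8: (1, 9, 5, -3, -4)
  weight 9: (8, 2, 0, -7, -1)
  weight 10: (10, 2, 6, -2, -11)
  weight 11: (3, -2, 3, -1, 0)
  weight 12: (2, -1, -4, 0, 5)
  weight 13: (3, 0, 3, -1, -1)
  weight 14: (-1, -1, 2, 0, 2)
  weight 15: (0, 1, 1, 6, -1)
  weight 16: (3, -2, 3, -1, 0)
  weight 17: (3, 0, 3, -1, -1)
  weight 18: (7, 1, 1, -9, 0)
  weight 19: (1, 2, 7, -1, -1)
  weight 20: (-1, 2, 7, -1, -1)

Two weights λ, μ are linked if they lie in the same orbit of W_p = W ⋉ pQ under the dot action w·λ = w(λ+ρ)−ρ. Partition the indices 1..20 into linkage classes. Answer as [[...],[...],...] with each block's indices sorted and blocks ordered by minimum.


Root system D_5: the 5×5 matrix C matches after relabeling.

Ā_13 reps of the 20 weights (D_5, coords as presented):

  λ_1+ρ ↦ (0, 7, 3, 1, 0);  λ_2+ρ ↦ (0, 3, 1, 6, 0);  λ_3+ρ ↦ (0, 7, 3, 1, 0);  λ_4+ρ ↦ (1, 2, 2, 7, 0);  λ_5+ρ ↦ (1, 2, 2, 7, 0);  λ_6+ρ ↦ (4, 1, 4, 0, 0);  λ_7+ρ ↦ (0, 7, 3, 1, 0);  λ_8+ρ ↦ (0, 7, 3, 1, 0);  λ_9+ρ ↦ (0, 3, 1, 6, 0);  λ_10+ρ ↦ (0, 7, 3, 1, 0);  λ_11+ρ ↦ (4, 1, 4, 0, 0);  λ_12+ρ ↦ (0, 0, 3, 1, 3);  λ_13+ρ ↦ (4, 1, 4, 0, 0);  λ_14+ρ ↦ (0, 0, 3, 1, 3);  λ_15+ρ ↦ (1, 2, 2, 7, 0);  λ_16+ρ ↦ (4, 1, 4, 0, 0);  λ_17+ρ ↦ (4, 1, 4, 0, 0);  λ_18+ρ ↦ (1, 2, 2, 7, 0);  λ_19+ρ ↦ (0, 3, 8, 0, 0);  λ_20+ρ ↦ (0, 3, 8, 0, 0)

Grouping the 20 weights by Ā_13-representative: 6 linkage classes.

[[1, 3, 7, 8, 10], [2, 9], [4, 5, 15, 18], [6, 11, 13, 16, 17], [12, 14], [19, 20]]


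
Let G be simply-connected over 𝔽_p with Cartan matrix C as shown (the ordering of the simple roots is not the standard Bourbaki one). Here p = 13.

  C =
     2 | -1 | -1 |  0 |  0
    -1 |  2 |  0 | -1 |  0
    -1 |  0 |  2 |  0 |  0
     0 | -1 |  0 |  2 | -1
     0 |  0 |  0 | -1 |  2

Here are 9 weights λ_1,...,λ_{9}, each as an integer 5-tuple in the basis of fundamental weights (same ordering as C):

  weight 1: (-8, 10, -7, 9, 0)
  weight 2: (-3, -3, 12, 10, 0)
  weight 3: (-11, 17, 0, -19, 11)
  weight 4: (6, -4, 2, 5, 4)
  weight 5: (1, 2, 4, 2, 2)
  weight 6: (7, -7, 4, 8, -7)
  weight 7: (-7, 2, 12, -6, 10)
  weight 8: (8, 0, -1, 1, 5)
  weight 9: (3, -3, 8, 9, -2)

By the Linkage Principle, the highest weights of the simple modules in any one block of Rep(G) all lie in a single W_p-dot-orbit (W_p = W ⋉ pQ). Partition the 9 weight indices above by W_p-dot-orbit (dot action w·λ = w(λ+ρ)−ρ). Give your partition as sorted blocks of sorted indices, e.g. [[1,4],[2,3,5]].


Cartan matrix: type A_5 (|W|=720); un-permuting the 5 rows.

Ā_13 reps of the 9 weights (A_5, coords as presented):

  λ_1 → (2, 2, 1, 0, 7)
  λ_2 → (2, 2, 1, 0, 7)
  λ_3 → (4, 1, 5, 2, 1)
  λ_4 → (2, 3, 2, 3, 0)
  λ_5 → (2, 3, 2, 3, 0)
  λ_6 → (2, 3, 2, 3, 0)
  λ_7 → (2, 3, 2, 3, 0)
  λ_8 → (4, 1, 5, 2, 1)
  λ_9 → (2, 2, 1, 0, 7)

3 distinct reps among the 9 weights ⇒ 3 W_13-linkage classes:

[[1, 2, 9], [3, 8], [4, 5, 6, 7]]


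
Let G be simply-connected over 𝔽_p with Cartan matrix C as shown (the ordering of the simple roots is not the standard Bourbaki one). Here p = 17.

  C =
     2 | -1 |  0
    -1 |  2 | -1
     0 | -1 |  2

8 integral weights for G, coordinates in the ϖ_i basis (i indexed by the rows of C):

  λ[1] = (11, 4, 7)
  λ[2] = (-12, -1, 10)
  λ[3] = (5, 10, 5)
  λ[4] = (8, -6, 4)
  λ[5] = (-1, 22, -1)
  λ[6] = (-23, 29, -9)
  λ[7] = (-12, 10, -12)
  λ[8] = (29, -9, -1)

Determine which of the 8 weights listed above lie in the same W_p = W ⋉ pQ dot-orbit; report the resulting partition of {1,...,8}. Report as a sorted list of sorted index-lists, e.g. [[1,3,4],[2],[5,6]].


Cartan matrix: type A_3 (|W|=24); un-permuting the 3 rows.

Folding the 8 weights λ_j+ρ into Ā_17 (reps in the given 3-coord order):

  1: (4, 5, 0)
  2: (0, 11, 0)
  3: (0, 11, 0)
  4: (4, 5, 0)
  5: (0, 11, 0)
  6: (4, 5, 0)
  7: (0, 11, 0)
  8: (4, 5, 0)

2 distinct reps among the 8 weights ⇒ 2 W_17-linkage classes:

[[1, 4, 6, 8], [2, 3, 5, 7]]


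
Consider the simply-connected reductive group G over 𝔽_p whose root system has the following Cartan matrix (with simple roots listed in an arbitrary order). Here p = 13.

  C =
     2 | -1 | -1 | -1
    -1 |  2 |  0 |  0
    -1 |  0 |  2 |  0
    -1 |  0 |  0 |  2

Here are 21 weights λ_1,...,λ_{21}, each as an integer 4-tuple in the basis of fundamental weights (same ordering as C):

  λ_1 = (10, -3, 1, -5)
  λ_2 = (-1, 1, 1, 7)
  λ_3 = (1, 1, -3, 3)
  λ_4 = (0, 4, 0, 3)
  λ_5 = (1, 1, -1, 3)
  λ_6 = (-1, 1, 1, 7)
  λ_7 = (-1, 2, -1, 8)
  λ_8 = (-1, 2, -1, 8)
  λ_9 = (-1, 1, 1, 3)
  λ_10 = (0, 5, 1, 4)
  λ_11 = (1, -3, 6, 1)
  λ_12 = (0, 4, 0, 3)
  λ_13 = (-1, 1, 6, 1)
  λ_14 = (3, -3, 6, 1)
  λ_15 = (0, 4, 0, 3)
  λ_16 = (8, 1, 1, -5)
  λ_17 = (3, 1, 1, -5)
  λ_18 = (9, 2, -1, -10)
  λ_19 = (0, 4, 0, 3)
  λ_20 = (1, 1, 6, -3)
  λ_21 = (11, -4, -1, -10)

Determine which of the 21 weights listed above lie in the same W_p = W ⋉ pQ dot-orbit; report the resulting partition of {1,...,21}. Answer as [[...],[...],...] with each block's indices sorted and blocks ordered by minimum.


C ↔ D_4 under row/col permutation; |W(D_4)| = 192.

Ā_13 reps of the 21 weights (D_4, coords as presented):

    1: (0, 2, 2, 4)
    2: (0, 2, 2, 8)
    3: (0, 2, 2, 4)
    4: (1, 5, 1, 4)
    5: (2, 2, 0, 4)
    6: (0, 2, 2, 8)
    7: (0, 3, 0, 9)
    8: (0, 3, 0, 9)
    9: (0, 2, 2, 4)
    10: (1, 5, 1, 4)
    11: (0, 2, 7, 2)
    12: (1, 5, 1, 4)
    13: (0, 2, 7, 2)
    14: (0, 2, 7, 2)
    15: (1, 5, 1, 4)
    16: (0, 2, 2, 4)
    17: (0, 2, 2, 4)
    18: (0, 3, 0, 9)
    19: (1, 5, 1, 4)
    20: (0, 2, 7, 2)
    21: (0, 3, 0, 9)

The 21 indices split into 6 linkage classes (same alcove rep ⇔ same W_13-dot-orbit):

[[1, 3, 9, 16, 17], [2, 6], [4, 10, 12, 15, 19], [5], [7, 8, 18, 21], [11, 13, 14, 20]]
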